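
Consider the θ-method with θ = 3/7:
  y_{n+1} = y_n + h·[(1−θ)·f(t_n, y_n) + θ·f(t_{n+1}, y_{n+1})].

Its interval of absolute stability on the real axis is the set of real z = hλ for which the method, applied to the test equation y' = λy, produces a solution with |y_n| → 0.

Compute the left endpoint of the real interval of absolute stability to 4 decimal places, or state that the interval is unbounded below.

Set f=λy, z=hλ:
  y_{n+1} = y_n + z·[4/7·y_n + 3/7·y_{n+1}] ⇒ (1 − 3/7z)y_{n+1} = (1 + 4/7z)y_n
  ⇒ R(z) = (1 + 4/7z)/(1 − 3/7z).

Solve |R(x)|<1 on ℝ⁻.
x=-0.88: |R|=0.3610
R=−1: 1+4/7x = −1+3/7x ⇒ -1/7x=2 ⇒ x=2/(-1/7)=-14.0000
Confirm numerically:
  x=-10.280: |R|=0.90169 <1
  x=-6.948: |R|=0.74673 <1
  x=-6.321: |R|=0.70423 <1
  x=-14.494: |R|=1.00979 >1
  x=-14.353: |R|=1.00705 >1
Stable set (-14.0000, 0).

z* = -14.0000.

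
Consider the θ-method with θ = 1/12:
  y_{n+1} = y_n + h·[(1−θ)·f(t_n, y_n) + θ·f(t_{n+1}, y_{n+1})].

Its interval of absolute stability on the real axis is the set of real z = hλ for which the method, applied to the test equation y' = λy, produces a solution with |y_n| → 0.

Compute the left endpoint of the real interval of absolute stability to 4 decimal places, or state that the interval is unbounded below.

On y'=λy, z=hλ:
  y_{n+1} = y_n + z·[11/12·y_n + 1/12·y_{n+1}] ⇒ (1 − 1/12z)y_{n+1} = (1 + 11/12z)y_n
  ⇒ R(z) = (1 + 11/12z)/(1 − 1/12z).

Find x<0 with |R(x)|<1.
x=-0.55: |R|=0.4741
R=−1: 1+11/12x = −1+1/12x ⇒ -5/6x=2 ⇒ x=2/(-5/6)=-2.4000
Confirm numerically:
  x=-2.367: |R|=0.97703 <1
  x=-2.144: |R|=0.81900 <1
  x=-2.120: |R|=0.80170 <1
  x=-1.068: |R|=0.01928 <1
  x=-2.783: |R|=1.25908 >1
  x=-2.527: |R|=1.08742 >1
  x=-2.487: |R|=1.06005 >1
So |R|<1 on (-2.4000, 0).

left endpoint -2.4000.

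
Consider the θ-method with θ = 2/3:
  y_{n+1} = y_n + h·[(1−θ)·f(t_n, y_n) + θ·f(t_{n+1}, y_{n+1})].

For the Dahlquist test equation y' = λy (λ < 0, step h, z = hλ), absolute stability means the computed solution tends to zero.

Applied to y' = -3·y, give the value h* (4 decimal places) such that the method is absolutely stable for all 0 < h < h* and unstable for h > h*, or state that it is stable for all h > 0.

With y'=λy (z=hλ):
  y_{n+1} = y_n + z·[1/3·y_n + 2/3·y_{n+1}] ⇒ (1 − 2/3z)y_{n+1} = (1 + 1/3z)y_n
  Hence R(z) = (1 + 1/3z)/(1 − 2/3z).

Find x<0 with |R(x)|<1.
x=-0.7: |R|=0.5227
x=-2: |R|=0.1429
x=-10: |R|=0.3043
x=-100: |R|=0.4778
θ=2/3≥1/2 ⇒ |1+1/3x|<|1−2/3x| ∀x<0 ⇒ unbounded interval.

(−∞, 0) — no finite endpoint. Any h>0 works for λ=-3.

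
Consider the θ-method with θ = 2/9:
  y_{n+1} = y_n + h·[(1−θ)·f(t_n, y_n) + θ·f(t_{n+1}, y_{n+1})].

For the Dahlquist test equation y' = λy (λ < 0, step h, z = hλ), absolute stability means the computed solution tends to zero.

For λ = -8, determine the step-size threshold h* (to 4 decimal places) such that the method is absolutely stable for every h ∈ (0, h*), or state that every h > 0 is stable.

(-3.6000,0); λ=-8 ⇒ h* = (18/5)/8 = 0.4500.

With y'=λy (z=hλ):
  y_{n+1} = y_n + z·[7/9·y_n + 2/9·y_{n+1}] ⇒ (1 − 2/9z)y_{n+1} = (1 + 7/9z)y_n
  so R(z) = (1 + 7/9z)/(1 − 2/9z).

Solve |R(x)|<1 on ℝ⁻.
x=-0.89: |R|=0.2570
R=−1: 1+7/9x = −1+2/9x ⇒ -5/9x=2 ⇒ x=2/(-5/9)=-3.6000
Confirm numerically:
  x=-3.302: |R|=0.90451 <1
  x=-3.191: |R|=0.86705 <1
  x=-2.704: |R|=0.68906 <1
  x=-1.823: |R|=0.29741 <1
  x=-3.840: |R|=1.07194 >1
  x=-3.747: |R|=1.04456 >1
  x=-3.627: |R|=1.00831 >1
Interval (-3.6000, 0).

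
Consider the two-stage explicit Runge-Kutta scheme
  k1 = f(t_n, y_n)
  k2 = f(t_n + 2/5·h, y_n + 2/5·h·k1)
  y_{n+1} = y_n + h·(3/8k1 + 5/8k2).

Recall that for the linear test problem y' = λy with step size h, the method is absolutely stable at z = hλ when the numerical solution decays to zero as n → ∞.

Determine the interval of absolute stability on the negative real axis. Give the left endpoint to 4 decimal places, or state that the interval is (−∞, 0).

Set f=λy, z=hλ:
  k1=λy_n ⇒ h·k1=z·y_n;  k2=λ(1+2/5z)y_n ⇒ h·k2=z(1+2/5z)y_n
  y_{n+1}/y_n = 1 + 3/8z + 5/8z(1+2/5z) = 1 + z + 1/4z²
  Hence R(z) = 1 + z + 1/4z².

Boundary: |R(x)|=1, x<0.
x=-1.13: |R|=0.1892
R=1: x+1/4x²=0 ⇒ x=−4=-4.0000; min R=1−1/(4·1/4)=0.0000>−1
Confirm numerically:
  x=-3.737: |R|=0.75429 <1
  x=-1.936: |R|=0.00102 <1
  x=-1.918: |R|=0.00168 <1
  x=-4.299: |R|=1.32135 >1
  x=-4.259: |R|=1.27577 >1
  x=-4.109: |R|=1.11197 >1
Stable set (-4.0000, 0).

(-4.0000, 0).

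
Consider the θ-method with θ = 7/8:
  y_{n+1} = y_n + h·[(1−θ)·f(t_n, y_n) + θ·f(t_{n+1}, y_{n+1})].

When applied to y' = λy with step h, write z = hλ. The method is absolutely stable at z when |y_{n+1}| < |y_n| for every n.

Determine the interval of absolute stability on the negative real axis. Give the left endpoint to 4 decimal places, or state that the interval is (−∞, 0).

Test eqn y'=λy, z=hλ:
  y_{n+1} = y_n + z·[1/8·y_n + 7/8·y_{n+1}] ⇒ (1 − 7/8z)y_{n+1} = (1 + 1/8z)y_n
  so R(z) = (1 + 1/8z)/(1 − 7/8z).

Need |R(x)|<1, x<0.
x=-0.58: |R|=0.6153
x=-2: |R|=0.2727
x=-10: |R|=0.0256
x=-100: |R|=0.1299
θ=7/8≥1/2 ⇒ |1+1/8x|<|1−7/8x| ∀x<0 ⇒ interval (−∞,0).

interval (−∞, 0).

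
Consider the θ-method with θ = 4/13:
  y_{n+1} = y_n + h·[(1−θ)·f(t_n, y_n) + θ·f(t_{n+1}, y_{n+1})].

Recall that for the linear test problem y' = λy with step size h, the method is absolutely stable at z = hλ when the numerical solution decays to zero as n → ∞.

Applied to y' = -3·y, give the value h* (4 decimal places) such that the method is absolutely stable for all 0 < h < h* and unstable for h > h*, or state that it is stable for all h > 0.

Test eqn y'=λy, z=hλ:
  y_{n+1} = y_n + z·[9/13·y_n + 4/13·y_{n+1}] ⇒ (1 − 4/13z)y_{n+1} = (1 + 9/13z)y_n
  Hence R(z) = (1 + 9/13z)/(1 − 4/13z).

Solve |R(x)|<1 on ℝ⁻.
x=-0.68: |R|=0.4377
R=−1: 1+9/13x = −1+4/13x ⇒ -5/13x=2 ⇒ x=2/(-5/13)=-5.2000
Confirm numerically:
  x=-4.613: |R|=0.90668 <1
  x=-3.858: |R|=0.76400 <1
  x=-2.553: |R|=0.42982 <1
  x=-5.727: |R|=1.07338 >1
  x=-5.708: |R|=1.07089 >1
So |R|<1 on (-5.2000, 0).

(-5.2000,0); λ=-3 ⇒ h* = (26/5)/3 = 1.7333.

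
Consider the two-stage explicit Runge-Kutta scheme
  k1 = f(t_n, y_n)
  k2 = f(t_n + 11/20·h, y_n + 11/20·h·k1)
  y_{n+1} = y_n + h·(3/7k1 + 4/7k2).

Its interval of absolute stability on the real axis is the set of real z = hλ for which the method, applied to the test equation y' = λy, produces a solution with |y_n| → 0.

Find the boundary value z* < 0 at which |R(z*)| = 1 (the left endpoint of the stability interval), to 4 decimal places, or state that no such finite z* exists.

left endpoint -3.1818.

On y'=λy, z=hλ:
  k1=λy_n ⇒ h·k1=z·y_n;  k2=λ(1+11/20z)y_n ⇒ h·k2=z(1+11/20z)y_n
  y_{n+1}/y_n = 1 + 3/7z + 4/7z(1+11/20z) = 1 + z + 11/35z²
  so R(z) = 1 + z + 11/35z².

Need |R(x)|<1, x<0.
x=-0.41: |R|=0.6428
R=1: x+11/35x²=0 ⇒ x=−35/11=-3.1818; min R=1−1/(4·11/35)=0.2045>−1
Confirm numerically:
  x=-3.049: |R|=0.87273 <1
  x=-2.808: |R|=0.67010 <1
  x=-1.651: |R|=0.20568 <1
  x=-3.734: |R|=1.64801 >1
  x=-3.293: |R|=1.11507 >1
Stable set (-3.1818, 0).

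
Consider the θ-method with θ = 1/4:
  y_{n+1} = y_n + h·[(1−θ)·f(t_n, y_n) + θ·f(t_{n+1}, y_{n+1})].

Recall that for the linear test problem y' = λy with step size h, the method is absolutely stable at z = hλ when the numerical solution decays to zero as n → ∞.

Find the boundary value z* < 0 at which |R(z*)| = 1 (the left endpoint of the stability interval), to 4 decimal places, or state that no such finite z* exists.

Test eqn y'=λy, z=hλ:
  y_{n+1} = y_n + z·[3/4·y_n + 1/4·y_{n+1}] ⇒ (1 − 1/4z)y_{n+1} = (1 + 3/4z)y_n
  ⇒ R(z) = (1 + 3/4z)/(1 − 1/4z).

Boundary: |R(x)|=1, x<0.
x=-0.99: |R|=0.2064
R=−1: 1+3/4x = −1+1/4x ⇒ -1/2x=2 ⇒ x=2/(-1/2)=-4.0000
Confirm numerically:
  x=-3.979: |R|=0.99474 <1
  x=-3.200: |R|=0.77778 <1
  x=-2.298: |R|=0.45951 <1
  x=-1.620: |R|=0.15302 <1
  x=-4.372: |R|=1.08887 >1
  x=-4.313: |R|=1.07530 >1
So |R|<1 on (-4.0000, 0).

z* = -4.0000.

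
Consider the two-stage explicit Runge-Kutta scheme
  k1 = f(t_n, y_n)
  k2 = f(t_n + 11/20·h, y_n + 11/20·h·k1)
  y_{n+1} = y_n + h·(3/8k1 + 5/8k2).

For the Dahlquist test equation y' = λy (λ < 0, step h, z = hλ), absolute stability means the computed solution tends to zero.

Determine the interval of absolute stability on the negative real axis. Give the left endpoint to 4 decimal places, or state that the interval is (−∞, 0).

z∈(-2.9091,0).

With y'=λy (z=hλ):
  k1=λy_n ⇒ h·k1=z·y_n;  k2=λ(1+11/20z)y_n ⇒ h·k2=z(1+11/20z)y_n
  y_{n+1}/y_n = 1 + 3/8z + 5/8z(1+11/20z) = 1 + z + 11/32z²
  R(z) = 1 + z + 11/32z².

Solve |R(x)|<1 on ℝ⁻.
x=-0.66: |R|=0.4897
R=1: x+11/32x²=0 ⇒ x=−32/11=-2.9091; min R=1−1/(4·11/32)=0.2727>−1
Confirm numerically:
  x=-2.781: |R|=0.87755 <1
  x=-2.343: |R|=0.54407 <1
  x=-2.210: |R|=0.46891 <1
  x=-3.150: |R|=1.26086 >1
  x=-3.128: |R|=1.23538 >1
  x=-3.090: |R|=1.19216 >1
Stable set (-2.9091, 0).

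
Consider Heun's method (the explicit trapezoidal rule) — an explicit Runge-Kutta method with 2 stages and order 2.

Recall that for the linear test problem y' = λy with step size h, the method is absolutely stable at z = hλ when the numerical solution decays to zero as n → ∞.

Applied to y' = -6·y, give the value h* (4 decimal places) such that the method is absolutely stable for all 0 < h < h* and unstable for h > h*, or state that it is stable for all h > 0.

With y'=λy (z=hλ):
  order 2, 2-stage ⇒ R(z)=1+z+z^2/2
  (e.g. R(-1.55)=0.65125, |R|=0.65125)

Boundary: |R(x)|=1, x<0.
x=-1.55: |R|=0.6513
|R(-2.37)|=1.4385 |R(-1.17)|=0.5144 |R(-0.76)|=0.5288
Bisect:
  x_lo=-2.8525 |R|=2.2159  x_hi=-0.2113 |R|=0.8110
  mid=-1.53191 |R|=0.64146 →hi
  mid=-2.19221 |R|=1.21069 →lo
  mid=-1.86206 |R|=0.87158 →hi
  mid=-2.02714 |R|=1.02751 →lo
  mid=-1.94460 |R|=0.94613 →hi
  mid=-1.98587 |R|=0.98597 →hi
  mid=-2.00650 |R|=1.00652 →lo
  mid=-1.99619 |R|=0.99619 →hi
  mid=-2.00134 |R|=1.00135 →lo
  ...
  [-2.00005,-1.99989] ⇒ x*=-2.0000
So |R|<1 on (-2.0000, 0).

(-2.0000,0); λ=-6 ⇒ h* = 0.3333.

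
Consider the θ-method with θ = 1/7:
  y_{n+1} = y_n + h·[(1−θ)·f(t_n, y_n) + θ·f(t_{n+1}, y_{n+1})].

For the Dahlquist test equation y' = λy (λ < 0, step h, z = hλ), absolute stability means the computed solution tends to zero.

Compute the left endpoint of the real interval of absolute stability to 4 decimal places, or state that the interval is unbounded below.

On y'=λy, z=hλ:
  y_{n+1} = y_n + z·[6/7·y_n + 1/7·y_{n+1}] ⇒ (1 − 1/7z)y_{n+1} = (1 + 6/7z)y_n
  R(z) = (1 + 6/7z)/(1 − 1/7z).

Boundary: |R(x)|=1, x<0.
x=-1.19: |R|=0.0171
R=−1: 1+6/7x = −1+1/7x ⇒ -5/7x=2 ⇒ x=2/(-5/7)=-2.8000
Confirm numerically:
  x=-2.373: |R|=0.77222 <1
  x=-1.859: |R|=0.46890 <1
  x=-1.383: |R|=0.15484 <1
  x=-1.240: |R|=0.05340 <1
  x=-3.382: |R|=1.28029 >1
  x=-3.262: |R|=1.22510 >1
  x=-3.194: |R|=1.19325 >1
Stable set (-2.8000, 0).

z* = -2.8000.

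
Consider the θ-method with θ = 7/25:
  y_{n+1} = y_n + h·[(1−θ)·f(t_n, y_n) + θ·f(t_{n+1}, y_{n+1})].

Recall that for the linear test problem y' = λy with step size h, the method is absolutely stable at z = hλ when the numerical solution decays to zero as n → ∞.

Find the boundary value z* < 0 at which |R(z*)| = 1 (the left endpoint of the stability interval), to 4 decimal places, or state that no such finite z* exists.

On y'=λy, z=hλ:
  y_{n+1} = y_n + z·[18/25·y_n + 7/25·y_{n+1}] ⇒ (1 − 7/25z)y_{n+1} = (1 + 18/25z)y_n
  ⇒ R(z) = (1 + 18/25z)/(1 − 7/25z).

Solve |R(x)|<1 on ℝ⁻.
x=-1.63: |R|=0.1192
R=−1: 1+18/25x = −1+7/25x ⇒ -11/25x=2 ⇒ x=2/(-11/25)=-4.5455
Confirm numerically:
  x=-3.858: |R|=0.85459 <1
  x=-3.323: |R|=0.72137 <1
  x=-2.617: |R|=0.51031 <1
  x=-1.932: |R|=0.25376 <1
  x=-5.109: |R|=1.10202 >1
  x=-4.576: |R|=1.00589 >1
Interval (-4.5455, 0).

z* = -4.5455.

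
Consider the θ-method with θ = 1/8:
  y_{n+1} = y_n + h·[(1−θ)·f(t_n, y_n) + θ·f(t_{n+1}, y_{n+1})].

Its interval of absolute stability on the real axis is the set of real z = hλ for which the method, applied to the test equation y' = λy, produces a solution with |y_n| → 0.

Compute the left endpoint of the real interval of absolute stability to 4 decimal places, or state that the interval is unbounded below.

left endpoint -2.6667.

With y'=λy (z=hλ):
  y_{n+1} = y_n + z·[7/8·y_n + 1/8·y_{n+1}] ⇒ (1 − 1/8z)y_{n+1} = (1 + 7/8z)y_n
  so R(z) = (1 + 7/8z)/(1 − 1/8z).

Find x<0 with |R(x)|<1.
x=-1.48: |R|=0.2489
R=−1: 1+7/8x = −1+1/8x ⇒ -3/4x=2 ⇒ x=2/(-3/4)=-2.6667
Confirm numerically:
  x=-2.255: |R|=0.75914 <1
  x=-1.992: |R|=0.59488 <1
  x=-1.302: |R|=0.11976 <1
  x=-1.258: |R|=0.08706 <1
  x=-2.997: |R|=1.18023 >1
  x=-2.797: |R|=1.07243 >1
  x=-2.749: |R|=1.04596 >1
Stable set (-2.6667, 0).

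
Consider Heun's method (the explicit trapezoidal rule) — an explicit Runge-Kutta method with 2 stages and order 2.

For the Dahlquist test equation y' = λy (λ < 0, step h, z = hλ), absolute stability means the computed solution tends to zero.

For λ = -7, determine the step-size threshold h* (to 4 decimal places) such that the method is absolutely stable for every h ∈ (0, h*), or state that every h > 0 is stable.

On y'=λy, z=hλ:
  order 2, 2-stage ⇒ R(z)=1+z+z^2/2
  (e.g. R(-1.49)=0.62005, |R|=0.62005)

Boundary: |R(x)|=1, x<0.
x=-1.49: |R|=0.6200
|R(-1.64)|=0.7048 |R(-1.23)|=0.5264 |R(-0.78)|=0.5242
Bisect:
  x_lo=-2.5544 |R|=1.7081  x_hi=-0.2019 |R|=0.8185
  mid=-1.37817 |R|=0.57151 →hi
  mid=-1.96630 |R|=0.96687 →hi
  mid=-2.26037 |R|=1.29427 →lo
  mid=-2.11334 |R|=1.11976 →lo
  mid=-2.03982 |R|=1.04061 →lo
  mid=-2.00306 |R|=1.00307 →lo
  mid=-1.98468 |R|=0.98480 →hi
  mid=-1.99387 |R|=0.99389 →hi
  ...
  [-2.00005,-1.99990] ⇒ x*=-2.0000
Stable set (-2.0000, 0).

(-2.0000,0); λ=-7 ⇒ h* = 0.2857.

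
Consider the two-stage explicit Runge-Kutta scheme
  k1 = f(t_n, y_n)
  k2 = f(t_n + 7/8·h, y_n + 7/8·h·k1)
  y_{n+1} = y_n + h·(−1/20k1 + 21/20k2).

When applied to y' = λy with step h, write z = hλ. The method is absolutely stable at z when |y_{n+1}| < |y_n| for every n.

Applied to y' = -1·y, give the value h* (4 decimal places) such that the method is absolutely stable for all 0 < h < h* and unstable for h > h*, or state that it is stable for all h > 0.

(-1.0884,0); λ=-1 ⇒ h* = (160/147)/1 = 1.0884.

Set f=λy, z=hλ:
  k1=λy_n ⇒ h·k1=z·y_n;  k2=λ(1+7/8z)y_n ⇒ h·k2=z(1+7/8z)y_n
  y_{n+1}/y_n = 1 − 1/20z + 21/20z(1+7/8z) = 1 + z + 147/160z²
  ⇒ R(z) = 1 + z + 147/160z².

Boundary: |R(x)|=1, x<0.
x=-0.91: |R|=0.8508
R=1: x+147/160x²=0 ⇒ x=−160/147=-1.0884; min R=1−1/(4·147/160)=0.7279>−1
Confirm numerically:
  x=-0.732: |R|=0.76029 <1
  x=-0.639: |R|=0.73614 <1
  x=-0.591: |R|=0.72990 <1
  x=-0.506: |R|=0.72923 <1
  x=-1.293: |R|=1.24301 >1
  x=-1.143: |R|=1.05730 >1
Stable set (-1.0884, 0).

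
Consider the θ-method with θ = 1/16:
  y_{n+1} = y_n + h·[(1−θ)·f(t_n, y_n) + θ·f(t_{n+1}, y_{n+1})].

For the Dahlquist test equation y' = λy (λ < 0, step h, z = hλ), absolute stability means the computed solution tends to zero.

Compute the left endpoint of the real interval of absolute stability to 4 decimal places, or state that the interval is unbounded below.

On y'=λy, z=hλ:
  y_{n+1} = y_n + z·[15/16·y_n + 1/16·y_{n+1}] ⇒ (1 − 1/16z)y_{n+1} = (1 + 15/16z)y_n
  ⇒ R(z) = (1 + 15/16z)/(1 − 1/16z).

Boundary: |R(x)|=1, x<0.
x=-0.88: |R|=0.1659
R=−1: 1+15/16x = −1+1/16x ⇒ -7/8x=2 ⇒ x=2/(-7/8)=-2.2857
Confirm numerically:
  x=-2.004: |R|=0.78094 <1
  x=-1.979: |R|=0.76117 <1
  x=-1.015: |R|=0.04555 <1
  x=-2.738: |R|=1.33792 >1
  x=-2.310: |R|=1.01857 >1
Interval (-2.2857, 0).

left endpoint -2.2857.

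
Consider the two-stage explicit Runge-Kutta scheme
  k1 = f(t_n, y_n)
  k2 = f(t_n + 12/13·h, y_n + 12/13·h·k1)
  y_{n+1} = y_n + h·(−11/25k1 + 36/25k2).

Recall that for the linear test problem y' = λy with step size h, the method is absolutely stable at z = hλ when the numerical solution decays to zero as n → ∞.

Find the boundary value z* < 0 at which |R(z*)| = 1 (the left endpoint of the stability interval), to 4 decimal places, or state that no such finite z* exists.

Set f=λy, z=hλ:
  k1=λy_n ⇒ h·k1=z·y_n;  k2=λ(1+12/13z)y_n ⇒ h·k2=z(1+12/13z)y_n
  y_{n+1}/y_n = 1 − 11/25z + 36/25z(1+12/13z) = 1 + z + 432/325z²
  ⇒ R(z) = 1 + z + 432/325z².

Find x<0 with |R(x)|<1.
x=-1.51: |R|=2.5208
R=1: x+432/325x²=0 ⇒ x=−325/432=-0.7523; min R=1−1/(4·432/325)=0.8119>−1
Confirm numerically:
  x=-0.617: |R|=0.88902 <1
  x=-0.536: |R|=0.84588 <1
  x=-0.503: |R|=0.83331 <1
  x=-0.446: |R|=0.81841 <1
  x=-1.126: |R|=1.55930 >1
  x=-1.052: |R|=1.41907 >1
  x=-1.031: |R|=1.38192 >1
Interval (-0.7523, 0).

z* = -0.7523.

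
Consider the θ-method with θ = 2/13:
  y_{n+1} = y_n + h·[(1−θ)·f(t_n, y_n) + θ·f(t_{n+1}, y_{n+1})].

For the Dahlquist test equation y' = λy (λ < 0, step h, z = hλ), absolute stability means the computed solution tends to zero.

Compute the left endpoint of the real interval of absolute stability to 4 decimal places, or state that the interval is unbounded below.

With y'=λy (z=hλ):
  y_{n+1} = y_n + z·[11/13·y_n + 2/13·y_{n+1}] ⇒ (1 − 2/13z)y_{n+1} = (1 + 11/13z)y_n
  Hence R(z) = (1 + 11/13z)/(1 − 2/13z).

Solve |R(x)|<1 on ℝ⁻.
x=-1.57: |R|=0.2646
R=−1: 1+11/13x = −1+2/13x ⇒ -9/13x=2 ⇒ x=2/(-9/13)=-2.8889
Confirm numerically:
  x=-2.255: |R|=0.67419 <1
  x=-1.469: |R|=0.19821 <1
  x=-1.319: |R|=0.09650 <1
  x=-3.084: |R|=1.09161 >1
  x=-3.044: |R|=1.07313 >1
  x=-3.011: |R|=1.05778 >1
Stable set (-2.8889, 0).

z* = -2.8889.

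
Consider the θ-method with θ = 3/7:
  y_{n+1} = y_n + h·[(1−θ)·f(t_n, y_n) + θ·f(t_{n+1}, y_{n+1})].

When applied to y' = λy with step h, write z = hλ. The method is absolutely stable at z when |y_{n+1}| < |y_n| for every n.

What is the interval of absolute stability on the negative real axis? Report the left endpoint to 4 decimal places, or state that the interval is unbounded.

Set f=λy, z=hλ:
  y_{n+1} = y_n + z·[4/7·y_n + 3/7·y_{n+1}] ⇒ (1 − 3/7z)y_{n+1} = (1 + 4/7z)y_n
  R(z) = (1 + 4/7z)/(1 − 3/7z).

Need |R(x)|<1, x<0.
x=-0.88: |R|=0.3610
R=−1: 1+4/7x = −1+3/7x ⇒ -1/7x=2 ⇒ x=2/(-1/7)=-14.0000
Confirm numerically:
  x=-9.733: |R|=0.88212 <1
  x=-8.187: |R|=0.81582 <1
  x=-7.424: |R|=0.77535 <1
  x=-6.308: |R|=0.70329 <1
  x=-14.274: |R|=1.00550 >1
  x=-14.184: |R|=1.00371 >1
Stable set (-14.0000, 0).

(-14.0000, 0).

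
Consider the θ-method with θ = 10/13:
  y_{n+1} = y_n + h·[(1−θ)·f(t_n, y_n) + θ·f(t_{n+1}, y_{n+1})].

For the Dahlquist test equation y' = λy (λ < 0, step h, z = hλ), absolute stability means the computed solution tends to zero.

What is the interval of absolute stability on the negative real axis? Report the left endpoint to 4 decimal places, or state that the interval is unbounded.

Test eqn y'=λy, z=hλ:
  y_{n+1} = y_n + z·[3/13·y_n + 10/13·y_{n+1}] ⇒ (1 − 10/13z)y_{n+1} = (1 + 3/13z)y_n
  ⇒ R(z) = (1 + 3/13z)/(1 − 10/13z).

Solve |R(x)|<1 on ℝ⁻.
x=-0.45: |R|=0.6657
x=-2: |R|=0.2121
x=-10: |R|=0.1504
x=-100: |R|=0.2833
θ=10/13≥1/2 ⇒ |1+3/13x|<|1−10/13x| ∀x<0 ⇒ stable on all of ℝ⁻.

interval (−∞, 0).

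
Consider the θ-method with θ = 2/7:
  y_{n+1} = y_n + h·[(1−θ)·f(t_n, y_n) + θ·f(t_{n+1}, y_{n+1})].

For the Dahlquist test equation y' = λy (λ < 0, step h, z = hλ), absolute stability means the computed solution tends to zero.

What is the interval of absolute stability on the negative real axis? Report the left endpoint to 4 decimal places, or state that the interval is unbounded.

(-4.6667, 0).

On y'=λy, z=hλ:
  y_{n+1} = y_n + z·[5/7·y_n + 2/7·y_{n+1}] ⇒ (1 − 2/7z)y_{n+1} = (1 + 5/7z)y_n
  ⇒ R(z) = (1 + 5/7z)/(1 − 2/7z).

Need |R(x)|<1, x<0.
x=-1.32: |R|=0.0415
R=−1: 1+5/7x = −1+2/7x ⇒ -3/7x=2 ⇒ x=2/(-3/7)=-4.6667
Confirm numerically:
  x=-3.633: |R|=0.78263 <1
  x=-3.390: |R|=0.72206 <1
  x=-3.341: |R|=0.70933 <1
  x=-3.262: |R|=0.68841 <1
  x=-5.195: |R|=1.09114 >1
  x=-4.716: |R|=1.00901 >1
Stable set (-4.6667, 0).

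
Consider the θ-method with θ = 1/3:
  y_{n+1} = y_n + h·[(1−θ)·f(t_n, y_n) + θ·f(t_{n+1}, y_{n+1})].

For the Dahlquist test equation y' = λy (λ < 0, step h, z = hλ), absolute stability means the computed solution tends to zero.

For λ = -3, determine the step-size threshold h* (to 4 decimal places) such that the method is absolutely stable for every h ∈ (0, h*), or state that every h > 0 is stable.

Set f=λy, z=hλ:
  y_{n+1} = y_n + z·[2/3·y_n + 1/3·y_{n+1}] ⇒ (1 − 1/3z)y_{n+1} = (1 + 2/3z)y_n
  ⇒ R(z) = (1 + 2/3z)/(1 − 1/3z).

Boundary: |R(x)|=1, x<0.
x=-1.25: |R|=0.1176
R=−1: 1+2/3x = −1+1/3x ⇒ -1/3x=2 ⇒ x=2/(-1/3)=-6.0000
Confirm numerically:
  x=-5.310: |R|=0.91697 <1
  x=-4.271: |R|=0.76221 <1
  x=-3.986: |R|=0.71171 <1
  x=-6.339: |R|=1.03630 >1
  x=-6.301: |R|=1.03236 >1
So |R|<1 on (-6.0000, 0).

(-6.0000,0); λ=-3 ⇒ h* = (6)/3 = 2.0000.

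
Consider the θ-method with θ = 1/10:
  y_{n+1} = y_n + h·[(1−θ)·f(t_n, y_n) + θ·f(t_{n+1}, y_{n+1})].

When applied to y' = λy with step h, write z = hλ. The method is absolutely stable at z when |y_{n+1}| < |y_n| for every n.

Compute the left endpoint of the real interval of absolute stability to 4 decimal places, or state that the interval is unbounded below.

left endpoint -2.5000.

Test eqn y'=λy, z=hλ:
  y_{n+1} = y_n + z·[9/10·y_n + 1/10·y_{n+1}] ⇒ (1 − 1/10z)y_{n+1} = (1 + 9/10z)y_n
  ⇒ R(z) = (1 + 9/10z)/(1 − 1/10z).

Need |R(x)|<1, x<0.
x=-1.71: |R|=0.4603
R=−1: 1+9/10x = −1+1/10x ⇒ -4/5x=2 ⇒ x=2/(-4/5)=-2.5000
Confirm numerically:
  x=-1.763: |R|=0.49877 <1
  x=-1.731: |R|=0.47558 <1
  x=-1.634: |R|=0.40450 <1
  x=-2.885: |R|=1.23904 >1
  x=-2.756: |R|=1.16055 >1
  x=-2.621: |R|=1.07670 >1
So |R|<1 on (-2.5000, 0).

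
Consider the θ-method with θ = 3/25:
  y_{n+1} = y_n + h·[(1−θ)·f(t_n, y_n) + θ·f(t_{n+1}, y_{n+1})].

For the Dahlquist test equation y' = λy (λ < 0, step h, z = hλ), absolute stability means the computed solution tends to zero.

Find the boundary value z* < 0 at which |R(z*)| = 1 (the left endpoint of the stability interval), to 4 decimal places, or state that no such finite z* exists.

z* = -2.6316.

On y'=λy, z=hλ:
  y_{n+1} = y_n + z·[22/25·y_n + 3/25·y_{n+1}] ⇒ (1 − 3/25z)y_{n+1} = (1 + 22/25z)y_n
  ⇒ R(z) = (1 + 22/25z)/(1 − 3/25z).

Solve |R(x)|<1 on ℝ⁻.
x=-0.38: |R|=0.6366
R=−1: 1+22/25x = −1+3/25x ⇒ -19/25x=2 ⇒ x=2/(-19/25)=-2.6316
Confirm numerically:
  x=-1.922: |R|=0.56179 <1
  x=-1.575: |R|=0.32464 <1
  x=-1.144: |R|=0.00591 <1
  x=-1.143: |R|=0.00514 <1
  x=-3.188: |R|=1.30587 >1
  x=-2.954: |R|=1.18091 >1
  x=-2.929: |R|=1.16725 >1
Interval (-2.6316, 0).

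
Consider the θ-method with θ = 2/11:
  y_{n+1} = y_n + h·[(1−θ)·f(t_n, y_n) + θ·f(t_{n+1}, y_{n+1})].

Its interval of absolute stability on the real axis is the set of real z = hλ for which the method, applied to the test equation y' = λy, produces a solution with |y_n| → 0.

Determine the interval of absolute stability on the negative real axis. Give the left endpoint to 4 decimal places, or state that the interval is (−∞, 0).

With y'=λy (z=hλ):
  y_{n+1} = y_n + z·[9/11·y_n + 2/11·y_{n+1}] ⇒ (1 − 2/11z)y_{n+1} = (1 + 9/11z)y_n
  Hence R(z) = (1 + 9/11z)/(1 − 2/11z).

Find x<0 with |R(x)|<1.
x=-1.68: |R|=0.2869
R=−1: 1+9/11x = −1+2/11x ⇒ -7/11x=2 ⇒ x=2/(-7/11)=-3.1429
Confirm numerically:
  x=-2.520: |R|=0.72818 <1
  x=-1.504: |R|=0.18104 <1
  x=-1.454: |R|=0.14999 <1
  x=-1.446: |R|=0.14498 <1
  x=-3.708: |R|=1.21481 >1
  x=-3.374: |R|=1.09117 >1
Stable set (-3.1429, 0).

(-3.1429, 0).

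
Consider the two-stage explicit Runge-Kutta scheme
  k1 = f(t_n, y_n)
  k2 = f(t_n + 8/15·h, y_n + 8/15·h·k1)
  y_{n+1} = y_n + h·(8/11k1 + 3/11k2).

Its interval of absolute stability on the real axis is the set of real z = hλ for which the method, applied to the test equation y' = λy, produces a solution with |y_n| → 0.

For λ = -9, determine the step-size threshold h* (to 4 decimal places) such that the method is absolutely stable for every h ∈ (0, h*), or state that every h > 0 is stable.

Set f=λy, z=hλ:
  k1=λy_n ⇒ h·k1=z·y_n;  k2=λ(1+8/15z)y_n ⇒ h·k2=z(1+8/15z)y_n
  y_{n+1}/y_n = 1 + 8/11z + 3/11z(1+8/15z) = 1 + z + 8/55z²
  ⇒ R(z) = 1 + z + 8/55z².

Find x<0 with |R(x)|<1.
x=-1.31: |R|=0.0604
R=1: x+8/55x²=0 ⇒ x=−55/8=-6.8750; min R=1−1/(4·8/55)=-0.7188>−1
Confirm numerically:
  x=-6.114: |R|=0.32324 <1
  x=-6.100: |R|=0.31236 <1
  x=-5.013: |R|=0.35770 <1
  x=-4.968: |R|=0.37803 <1
  x=-7.122: |R|=1.25587 >1
  x=-7.111: |R|=1.24410 >1
  x=-7.108: |R|=1.24090 >1
Interval (-6.8750, 0).

(-6.8750,0); λ=-9 ⇒ h* = (55/8)/9 = 0.7639.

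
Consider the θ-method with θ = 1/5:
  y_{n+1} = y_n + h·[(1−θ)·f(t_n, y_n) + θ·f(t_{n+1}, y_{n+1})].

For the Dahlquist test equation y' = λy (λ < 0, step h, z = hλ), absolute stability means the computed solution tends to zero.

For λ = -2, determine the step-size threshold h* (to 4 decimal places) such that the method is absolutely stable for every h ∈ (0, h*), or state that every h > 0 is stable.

(-3.3333,0); λ=-2 ⇒ h* = (10/3)/2 = 1.6667.

Set f=λy, z=hλ:
  y_{n+1} = y_n + z·[4/5·y_n + 1/5·y_{n+1}] ⇒ (1 − 1/5z)y_{n+1} = (1 + 4/5z)y_n
  so R(z) = (1 + 4/5z)/(1 − 1/5z).

Solve |R(x)|<1 on ℝ⁻.
x=-1.5: |R|=0.1538
R=−1: 1+4/5x = −1+1/5x ⇒ -3/5x=2 ⇒ x=2/(-3/5)=-3.3333
Confirm numerically:
  x=-2.980: |R|=0.86717 <1
  x=-1.657: |R|=0.24455 <1
  x=-1.602: |R|=0.21327 <1
  x=-3.861: |R|=1.17865 >1
  x=-3.437: |R|=1.03686 >1
  x=-3.435: |R|=1.03616 >1
So |R|<1 on (-3.3333, 0).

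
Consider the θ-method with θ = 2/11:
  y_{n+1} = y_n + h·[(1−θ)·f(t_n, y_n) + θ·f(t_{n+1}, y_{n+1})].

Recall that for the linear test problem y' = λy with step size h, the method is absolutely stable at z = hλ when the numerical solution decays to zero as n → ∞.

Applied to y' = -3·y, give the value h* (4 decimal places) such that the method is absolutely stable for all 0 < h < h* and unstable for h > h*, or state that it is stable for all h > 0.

Set f=λy, z=hλ:
  y_{n+1} = y_n + z·[9/11·y_n + 2/11·y_{n+1}] ⇒ (1 − 2/11z)y_{n+1} = (1 + 9/11z)y_n
  so R(z) = (1 + 9/11z)/(1 − 2/11z).

Boundary: |R(x)|=1, x<0.
x=-1.66: |R|=0.2751
R=−1: 1+9/11x = −1+2/11x ⇒ -7/11x=2 ⇒ x=2/(-7/11)=-3.1429
Confirm numerically:
  x=-2.978: |R|=0.93194 <1
  x=-2.602: |R|=0.76635 <1
  x=-1.363: |R|=0.09231 <1
  x=-3.690: |R|=1.20838 >1
  x=-3.638: |R|=1.18965 >1
  x=-3.338: |R|=1.07728 >1
So |R|<1 on (-3.1429, 0).

(-3.1429,0); λ=-3 ⇒ h* = (22/7)/3 = 1.0476.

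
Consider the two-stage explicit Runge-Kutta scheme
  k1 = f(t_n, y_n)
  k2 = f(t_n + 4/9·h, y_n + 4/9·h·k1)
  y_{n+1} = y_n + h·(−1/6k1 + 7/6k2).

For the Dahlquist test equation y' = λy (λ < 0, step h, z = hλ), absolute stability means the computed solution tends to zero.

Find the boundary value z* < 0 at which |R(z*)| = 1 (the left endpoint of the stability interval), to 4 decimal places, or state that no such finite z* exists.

With y'=λy (z=hλ):
  k1=λy_n ⇒ h·k1=z·y_n;  k2=λ(1+4/9z)y_n ⇒ h·k2=z(1+4/9z)y_n
  y_{n+1}/y_n = 1 − 1/6z + 7/6z(1+4/9z) = 1 + z + 14/27z²
  ⇒ R(z) = 1 + z + 14/27z².

Solve |R(x)|<1 on ℝ⁻.
x=-1.47: |R|=0.6505
R=1: x+14/27x²=0 ⇒ x=−27/14=-1.9286; min R=1−1/(4·14/27)=0.5179>−1
Confirm numerically:
  x=-1.727: |R|=0.81950 <1
  x=-1.571: |R|=0.70872 <1
  x=-1.222: |R|=0.55230 <1
  x=-0.986: |R|=0.51810 <1
  x=-2.472: |R|=1.69655 >1
  x=-2.235: |R|=1.35512 >1
Stable set (-1.9286, 0).

z* = -1.9286.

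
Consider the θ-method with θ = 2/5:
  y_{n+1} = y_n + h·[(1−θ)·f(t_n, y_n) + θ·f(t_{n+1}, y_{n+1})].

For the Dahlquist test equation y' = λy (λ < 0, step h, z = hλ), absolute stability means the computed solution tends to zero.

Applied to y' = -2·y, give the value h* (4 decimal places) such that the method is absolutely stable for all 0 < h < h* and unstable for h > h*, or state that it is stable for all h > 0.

(-10.0000,0); λ=-2 ⇒ h* = (10)/2 = 5.0000.

Set f=λy, z=hλ:
  y_{n+1} = y_n + z·[3/5·y_n + 2/5·y_{n+1}] ⇒ (1 − 2/5z)y_{n+1} = (1 + 3/5z)y_n
  Hence R(z) = (1 + 3/5z)/(1 − 2/5z).

Find x<0 with |R(x)|<1.
x=-1.23: |R|=0.1756
R=−1: 1+3/5x = −1+2/5x ⇒ -1/5x=2 ⇒ x=2/(-1/5)=-10.0000
Confirm numerically:
  x=-8.138: |R|=0.91248 <1
  x=-7.085: |R|=0.84794 <1
  x=-6.758: |R|=0.82491 <1
  x=-10.464: |R|=1.01790 >1
  x=-10.091: |R|=1.00361 >1
Interval (-10.0000, 0).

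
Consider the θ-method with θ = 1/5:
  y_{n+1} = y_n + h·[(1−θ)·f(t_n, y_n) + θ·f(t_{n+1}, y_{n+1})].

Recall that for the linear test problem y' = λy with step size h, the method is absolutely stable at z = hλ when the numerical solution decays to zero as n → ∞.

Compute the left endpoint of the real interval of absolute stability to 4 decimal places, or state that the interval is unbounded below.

z* = -3.3333.

Set f=λy, z=hλ:
  y_{n+1} = y_n + z·[4/5·y_n + 1/5·y_{n+1}] ⇒ (1 − 1/5z)y_{n+1} = (1 + 4/5z)y_n
  R(z) = (1 + 4/5z)/(1 − 1/5z).

Find x<0 with |R(x)|<1.
x=-1.07: |R|=0.1186
R=−1: 1+4/5x = −1+1/5x ⇒ -3/5x=2 ⇒ x=2/(-3/5)=-3.3333
Confirm numerically:
  x=-2.480: |R|=0.65775 <1
  x=-2.010: |R|=0.43367 <1
  x=-1.940: |R|=0.39769 <1
  x=-1.386: |R|=0.08519 <1
  x=-3.625: |R|=1.10145 >1
  x=-3.447: |R|=1.04037 >1
Stable set (-3.3333, 0).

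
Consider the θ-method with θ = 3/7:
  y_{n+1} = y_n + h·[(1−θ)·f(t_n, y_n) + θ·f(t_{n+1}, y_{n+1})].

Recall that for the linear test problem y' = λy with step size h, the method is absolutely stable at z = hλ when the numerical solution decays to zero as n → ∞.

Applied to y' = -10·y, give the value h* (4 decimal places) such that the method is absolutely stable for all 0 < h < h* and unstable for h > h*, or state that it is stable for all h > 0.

(-14.0000,0); λ=-10 ⇒ h* = (14)/10 = 1.4000.

Set f=λy, z=hλ:
  y_{n+1} = y_n + z·[4/7·y_n + 3/7·y_{n+1}] ⇒ (1 − 3/7z)y_{n+1} = (1 + 4/7z)y_n
  R(z) = (1 + 4/7z)/(1 − 3/7z).

Boundary: |R(x)|=1, x<0.
x=-1.79: |R|=0.0129
R=−1: 1+4/7x = −1+3/7x ⇒ -1/7x=2 ⇒ x=2/(-1/7)=-14.0000
Confirm numerically:
  x=-12.404: |R|=0.96390 <1
  x=-10.151: |R|=0.89723 <1
  x=-9.619: |R|=0.87782 <1
  x=-7.305: |R|=0.76846 <1
  x=-14.223: |R|=1.00449 >1
  x=-14.116: |R|=1.00235 >1
Stable set (-14.0000, 0).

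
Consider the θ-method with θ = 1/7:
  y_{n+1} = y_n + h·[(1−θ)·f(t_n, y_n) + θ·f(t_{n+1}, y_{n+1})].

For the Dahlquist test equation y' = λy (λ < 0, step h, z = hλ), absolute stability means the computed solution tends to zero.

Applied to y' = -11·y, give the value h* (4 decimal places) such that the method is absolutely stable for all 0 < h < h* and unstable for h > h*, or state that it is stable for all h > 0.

With y'=λy (z=hλ):
  y_{n+1} = y_n + z·[6/7·y_n + 1/7·y_{n+1}] ⇒ (1 − 1/7z)y_{n+1} = (1 + 6/7z)y_n
  R(z) = (1 + 6/7z)/(1 − 1/7z).

Need |R(x)|<1, x<0.
x=-0.68: |R|=0.3802
R=−1: 1+6/7x = −1+1/7x ⇒ -5/7x=2 ⇒ x=2/(-5/7)=-2.8000
Confirm numerically:
  x=-2.194: |R|=0.67044 <1
  x=-1.464: |R|=0.21078 <1
  x=-1.294: |R|=0.09211 <1
  x=-3.347: |R|=1.26433 >1
  x=-3.301: |R|=1.24318 >1
Interval (-2.8000, 0).

(-2.8000,0); λ=-11 ⇒ h* = (14/5)/11 = 0.2545.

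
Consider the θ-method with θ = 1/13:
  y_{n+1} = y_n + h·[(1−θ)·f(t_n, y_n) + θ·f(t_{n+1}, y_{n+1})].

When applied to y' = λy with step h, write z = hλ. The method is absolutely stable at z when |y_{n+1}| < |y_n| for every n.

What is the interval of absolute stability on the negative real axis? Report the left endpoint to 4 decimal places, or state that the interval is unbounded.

(-2.3636, 0).

With y'=λy (z=hλ):
  y_{n+1} = y_n + z·[12/13·y_n + 1/13·y_{n+1}] ⇒ (1 − 1/13z)y_{n+1} = (1 + 12/13z)y_n
  Hence R(z) = (1 + 12/13z)/(1 − 1/13z).

Boundary: |R(x)|=1, x<0.
x=-1.11: |R|=0.0227
R=−1: 1+12/13x = −1+1/13x ⇒ -11/13x=2 ⇒ x=2/(-11/13)=-2.3636
Confirm numerically:
  x=-2.124: |R|=0.82571 <1
  x=-1.861: |R|=0.62795 <1
  x=-1.808: |R|=0.58725 <1
  x=-1.475: |R|=0.32470 <1
  x=-2.885: |R|=1.36103 >1
  x=-2.877: |R|=1.35567 >1
  x=-2.585: |R|=1.15624 >1
Interval (-2.3636, 0).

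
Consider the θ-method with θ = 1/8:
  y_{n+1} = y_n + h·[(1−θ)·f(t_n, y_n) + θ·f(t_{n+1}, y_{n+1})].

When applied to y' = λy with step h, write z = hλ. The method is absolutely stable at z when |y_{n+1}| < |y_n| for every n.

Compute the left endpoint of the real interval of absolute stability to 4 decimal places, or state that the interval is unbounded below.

left endpoint -2.6667.

With y'=λy (z=hλ):
  y_{n+1} = y_n + z·[7/8·y_n + 1/8·y_{n+1}] ⇒ (1 − 1/8z)y_{n+1} = (1 + 7/8z)y_n
  so R(z) = (1 + 7/8z)/(1 − 1/8z).

Solve |R(x)|<1 on ℝ⁻.
x=-0.94: |R|=0.1588
R=−1: 1+7/8x = −1+1/8x ⇒ -3/4x=2 ⇒ x=2/(-3/4)=-2.6667
Confirm numerically:
  x=-2.080: |R|=0.65079 <1
  x=-1.779: |R|=0.45536 <1
  x=-1.668: |R|=0.38022 <1
  x=-1.646: |R|=0.36513 <1
  x=-3.210: |R|=1.29081 >1
  x=-3.123: |R|=1.24616 >1
Stable set (-2.6667, 0).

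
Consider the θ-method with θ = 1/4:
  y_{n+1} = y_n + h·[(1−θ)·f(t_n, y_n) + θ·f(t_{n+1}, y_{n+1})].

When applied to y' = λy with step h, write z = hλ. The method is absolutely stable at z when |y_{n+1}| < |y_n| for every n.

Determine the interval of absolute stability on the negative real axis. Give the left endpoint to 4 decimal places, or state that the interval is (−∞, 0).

(-4.0000, 0).

Test eqn y'=λy, z=hλ:
  y_{n+1} = y_n + z·[3/4·y_n + 1/4·y_{n+1}] ⇒ (1 − 1/4z)y_{n+1} = (1 + 3/4z)y_n
  R(z) = (1 + 3/4z)/(1 − 1/4z).

Boundary: |R(x)|=1, x<0.
x=-0.47: |R|=0.5794
R=−1: 1+3/4x = −1+1/4x ⇒ -1/2x=2 ⇒ x=2/(-1/2)=-4.0000
Confirm numerically:
  x=-2.908: |R|=0.68384 <1
  x=-2.300: |R|=0.46032 <1
  x=-2.126: |R|=0.38818 <1
  x=-2.114: |R|=0.38306 <1
  x=-4.223: |R|=1.05424 >1
  x=-4.066: |R|=1.01636 >1
Interval (-4.0000, 0).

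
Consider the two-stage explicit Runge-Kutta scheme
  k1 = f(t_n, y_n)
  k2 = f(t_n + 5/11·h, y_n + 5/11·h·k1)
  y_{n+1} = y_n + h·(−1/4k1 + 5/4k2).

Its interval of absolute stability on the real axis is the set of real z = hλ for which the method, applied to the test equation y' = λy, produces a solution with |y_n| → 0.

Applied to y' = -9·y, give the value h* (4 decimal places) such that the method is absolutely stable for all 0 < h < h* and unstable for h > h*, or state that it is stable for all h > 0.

Test eqn y'=λy, z=hλ:
  k1=λy_n ⇒ h·k1=z·y_n;  k2=λ(1+5/11z)y_n ⇒ h·k2=z(1+5/11z)y_n
  y_{n+1}/y_n = 1 − 1/4z + 5/4z(1+5/11z) = 1 + z + 25/44z²
  Hence R(z) = 1 + z + 25/44z².

Solve |R(x)|<1 on ℝ⁻.
x=-0.83: |R|=0.5614
R=1: x+25/44x²=0 ⇒ x=−44/25=-1.7600; min R=1−1/(4·25/44)=0.5600>−1
Confirm numerically:
  x=-1.615: |R|=0.86695 <1
  x=-1.506: |R|=0.78266 <1
  x=-1.186: |R|=0.61320 <1
  x=-0.792: |R|=0.56440 <1
  x=-2.129: |R|=1.44636 >1
  x=-2.089: |R|=1.39050 >1
Interval (-1.7600, 0).

(-1.7600,0); λ=-9 ⇒ h* = (44/25)/9 = 0.1956.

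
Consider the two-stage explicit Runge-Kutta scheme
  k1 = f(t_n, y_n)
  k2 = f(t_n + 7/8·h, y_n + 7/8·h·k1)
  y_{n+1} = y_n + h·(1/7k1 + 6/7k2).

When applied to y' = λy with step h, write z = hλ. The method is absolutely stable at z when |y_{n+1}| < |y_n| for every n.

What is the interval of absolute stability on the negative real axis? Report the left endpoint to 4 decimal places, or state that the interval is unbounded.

Test eqn y'=λy, z=hλ:
  k1=λy_n ⇒ h·k1=z·y_n;  k2=λ(1+7/8z)y_n ⇒ h·k2=z(1+7/8z)y_n
  y_{n+1}/y_n = 1 + 1/7z + 6/7z(1+7/8z) = 1 + z + 3/4z²
  ⇒ R(z) = 1 + z + 3/4z².

Boundary: |R(x)|=1, x<0.
x=-1.01: |R|=0.7551
R=1: x+3/4x²=0 ⇒ x=−4/3=-1.3333; min R=1−1/(4·3/4)=0.6667>−1
Confirm numerically:
  x=-1.305: |R|=0.97227 <1
  x=-1.280: |R|=0.94880 <1
  x=-1.224: |R|=0.89963 <1
  x=-0.755: |R|=0.67252 <1
  x=-1.766: |R|=1.57307 >1
  x=-1.674: |R|=1.42771 >1
  x=-1.396: |R|=1.06561 >1
So |R|<1 on (-1.3333, 0).

(-1.3333, 0).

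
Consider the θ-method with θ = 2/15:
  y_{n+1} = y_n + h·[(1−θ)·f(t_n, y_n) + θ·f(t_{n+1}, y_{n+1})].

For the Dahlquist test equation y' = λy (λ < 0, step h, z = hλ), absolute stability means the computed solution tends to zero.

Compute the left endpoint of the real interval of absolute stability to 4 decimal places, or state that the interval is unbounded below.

On y'=λy, z=hλ:
  y_{n+1} = y_n + z·[13/15·y_n + 2/15·y_{n+1}] ⇒ (1 − 2/15z)y_{n+1} = (1 + 13/15z)y_n
  ⇒ R(z) = (1 + 13/15z)/(1 − 2/15z).

Find x<0 with |R(x)|<1.
x=-1.23: |R|=0.0567
R=−1: 1+13/15x = −1+2/15x ⇒ -11/15x=2 ⇒ x=2/(-11/15)=-2.7273
Confirm numerically:
  x=-2.555: |R|=0.90577 <1
  x=-2.106: |R|=0.64428 <1
  x=-1.934: |R|=0.53752 <1
  x=-1.916: |R|=0.52613 <1
  x=-3.320: |R|=1.30129 >1
  x=-3.181: |R|=1.23364 >1
  x=-2.835: |R|=1.05733 >1
So |R|<1 on (-2.7273, 0).

left endpoint -2.7273.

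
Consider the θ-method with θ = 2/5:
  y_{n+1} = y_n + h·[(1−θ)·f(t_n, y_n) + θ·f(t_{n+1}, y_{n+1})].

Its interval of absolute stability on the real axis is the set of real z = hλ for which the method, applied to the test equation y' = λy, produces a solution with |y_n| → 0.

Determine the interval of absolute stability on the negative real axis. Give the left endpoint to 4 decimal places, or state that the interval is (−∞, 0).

z∈(-10.0000,0).

Set f=λy, z=hλ:
  y_{n+1} = y_n + z·[3/5·y_n + 2/5·y_{n+1}] ⇒ (1 − 2/5z)y_{n+1} = (1 + 3/5z)y_n
  R(z) = (1 + 3/5z)/(1 − 2/5z).

Need |R(x)|<1, x<0.
x=-1.27: |R|=0.1578
R=−1: 1+3/5x = −1+2/5x ⇒ -1/5x=2 ⇒ x=2/(-1/5)=-10.0000
Confirm numerically:
  x=-8.955: |R|=0.95439 <1
  x=-7.636: |R|=0.88339 <1
  x=-6.429: |R|=0.80003 <1
  x=-10.503: |R|=1.01934 >1
  x=-10.473: |R|=1.01823 >1
  x=-10.419: |R|=1.01622 >1
Stable set (-10.0000, 0).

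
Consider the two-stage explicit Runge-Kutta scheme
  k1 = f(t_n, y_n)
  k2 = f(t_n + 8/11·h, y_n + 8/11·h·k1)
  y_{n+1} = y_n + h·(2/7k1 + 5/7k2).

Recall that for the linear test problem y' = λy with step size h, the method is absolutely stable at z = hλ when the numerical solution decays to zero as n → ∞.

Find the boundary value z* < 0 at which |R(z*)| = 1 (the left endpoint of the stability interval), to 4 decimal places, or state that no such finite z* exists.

z* = -1.9250.

With y'=λy (z=hλ):
  k1=λy_n ⇒ h·k1=z·y_n;  k2=λ(1+8/11z)y_n ⇒ h·k2=z(1+8/11z)y_n
  y_{n+1}/y_n = 1 + 2/7z + 5/7z(1+8/11z) = 1 + z + 40/77z²
  R(z) = 1 + z + 40/77z².

Solve |R(x)|<1 on ℝ⁻.
x=-1.45: |R|=0.6422
R=1: x+40/77x²=0 ⇒ x=−77/40=-1.9250; min R=1−1/(4·40/77)=0.5188>−1
Confirm numerically:
  x=-1.356: |R|=0.59919 <1
  x=-0.954: |R|=0.51879 <1
  x=-0.913: |R|=0.52002 <1
  x=-2.365: |R|=1.54057 >1
  x=-2.019: |R|=1.09859 >1
So |R|<1 on (-1.9250, 0).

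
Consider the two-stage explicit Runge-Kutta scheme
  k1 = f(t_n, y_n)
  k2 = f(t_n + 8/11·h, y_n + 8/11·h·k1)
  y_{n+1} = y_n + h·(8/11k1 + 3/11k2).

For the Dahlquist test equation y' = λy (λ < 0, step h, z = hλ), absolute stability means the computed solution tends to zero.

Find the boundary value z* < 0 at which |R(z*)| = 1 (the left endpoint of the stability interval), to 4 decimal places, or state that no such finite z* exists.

z* = -5.0417.

Test eqn y'=λy, z=hλ:
  k1=λy_n ⇒ h·k1=z·y_n;  k2=λ(1+8/11z)y_n ⇒ h·k2=z(1+8/11z)y_n
  y_{n+1}/y_n = 1 + 8/11z + 3/11z(1+8/11z) = 1 + z + 24/121z²
  R(z) = 1 + z + 24/121z².

Need |R(x)|<1, x<0.
x=-1.04: |R|=0.1745
R=1: x+24/121x²=0 ⇒ x=−121/24=-5.0417; min R=1−1/(4·24/121)=-0.2604>−1
Confirm numerically:
  x=-4.033: |R|=0.19313 <1
  x=-2.276: |R|=0.24853 <1
  x=-2.178: |R|=0.23710 <1
  x=-5.433: |R|=1.42171 >1
  x=-5.185: |R|=1.14741 >1
Stable set (-5.0417, 0).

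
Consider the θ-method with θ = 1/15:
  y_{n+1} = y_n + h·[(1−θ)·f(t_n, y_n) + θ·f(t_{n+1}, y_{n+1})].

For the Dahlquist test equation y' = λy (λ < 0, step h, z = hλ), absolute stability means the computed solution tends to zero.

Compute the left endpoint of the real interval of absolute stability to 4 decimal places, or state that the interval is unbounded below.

left endpoint -2.3077.

Set f=λy, z=hλ:
  y_{n+1} = y_n + z·[14/15·y_n + 1/15·y_{n+1}] ⇒ (1 − 1/15z)y_{n+1} = (1 + 14/15z)y_n
  Hence R(z) = (1 + 14/15z)/(1 − 1/15z).

Find x<0 with |R(x)|<1.
x=-1.07: |R|=0.0012
R=−1: 1+14/15x = −1+1/15x ⇒ -13/15x=2 ⇒ x=2/(-13/15)=-2.3077
Confirm numerically:
  x=-1.454: |R|=0.32551 <1
  x=-1.356: |R|=0.24358 <1
  x=-1.264: |R|=0.16576 <1
  x=-1.088: |R|=0.01442 <1
  x=-2.876: |R|=1.41329 >1
Interval (-2.3077, 0).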